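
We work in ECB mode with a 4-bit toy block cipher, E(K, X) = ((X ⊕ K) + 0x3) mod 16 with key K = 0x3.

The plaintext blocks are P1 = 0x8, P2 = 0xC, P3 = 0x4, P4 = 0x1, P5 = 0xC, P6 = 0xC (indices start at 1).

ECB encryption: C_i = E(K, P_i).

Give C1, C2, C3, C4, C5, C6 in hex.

C1: E(K, 0x8) = 0xE.
C2: E(K, 0xC) = 0x2.
C3: E(K, 0x4) = 0xA.
C4: E(K, 0x1) = 0x5.
C5: E(K, 0xC) = 0x2.
C6: E(K, 0xC) = 0x2.

C1 = 0xE, C2 = 0x2, C3 = 0xA, C4 = 0x5, C5 = 0x2, C6 = 0x2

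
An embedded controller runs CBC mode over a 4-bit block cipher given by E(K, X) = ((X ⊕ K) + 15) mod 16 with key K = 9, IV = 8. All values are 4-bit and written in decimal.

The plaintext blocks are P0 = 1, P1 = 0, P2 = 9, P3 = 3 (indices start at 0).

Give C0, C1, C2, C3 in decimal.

C0 = 15, C1 = 5, C2 = 4, C3 = 13

CBC encryption: C_i = E(K, P_i ⊕ C_{i−1}), with C_{−1} = IV.
C0: P0 ⊕ 8 = 9; E(K, 9) = 15.
C1: P1 ⊕ 15 = 15; E(K, 15) = 5.
C2: P2 ⊕ 5 = 12; E(K, 12) = 4.
C3: P3 ⊕ 4 = 7; E(K, 7) = 13.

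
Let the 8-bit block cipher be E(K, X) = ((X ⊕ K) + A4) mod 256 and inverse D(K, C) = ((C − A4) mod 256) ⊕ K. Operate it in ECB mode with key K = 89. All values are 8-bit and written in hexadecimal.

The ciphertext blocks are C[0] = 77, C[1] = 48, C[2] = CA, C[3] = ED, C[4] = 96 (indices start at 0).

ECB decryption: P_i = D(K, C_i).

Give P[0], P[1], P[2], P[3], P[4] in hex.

P[0] = 5A, P[1] = 2D, P[2] = AF, P[3] = C0, P[4] = 7B

P[0]: D(K, 77) = 5A.
P[1]: D(K, 48) = 2D.
P[2]: D(K, CA) = AF.
P[3]: D(K, ED) = C0.
P[4]: D(K, 96) = 7B.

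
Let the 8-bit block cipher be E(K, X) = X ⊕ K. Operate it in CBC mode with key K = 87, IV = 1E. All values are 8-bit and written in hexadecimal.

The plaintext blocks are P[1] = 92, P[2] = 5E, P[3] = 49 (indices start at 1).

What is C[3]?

C[3] = 1C

CBC encryption: C_i = E(K, P_i ⊕ C_{i−1}), with C_{0} = IV.
C[1]: P[1] ⊕ 1E = 8C; E(K, 8C) = 0B.
C[2]: P[2] ⊕ 0B = 55; E(K, 55) = D2.
C[3]: P[3] ⊕ D2 = 9B; E(K, 9B) = 1C.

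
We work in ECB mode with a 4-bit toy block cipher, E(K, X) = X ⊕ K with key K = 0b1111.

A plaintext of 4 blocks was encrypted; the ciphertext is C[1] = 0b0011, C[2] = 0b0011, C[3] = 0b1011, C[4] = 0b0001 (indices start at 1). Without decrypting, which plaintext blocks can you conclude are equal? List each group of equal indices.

ECB encrypts each block independently with the same key, so equal ciphertext blocks imply equal plaintext blocks.
C[1] = C[2] = 0b0011, so P[1] = P[2].

P[1] = P[2]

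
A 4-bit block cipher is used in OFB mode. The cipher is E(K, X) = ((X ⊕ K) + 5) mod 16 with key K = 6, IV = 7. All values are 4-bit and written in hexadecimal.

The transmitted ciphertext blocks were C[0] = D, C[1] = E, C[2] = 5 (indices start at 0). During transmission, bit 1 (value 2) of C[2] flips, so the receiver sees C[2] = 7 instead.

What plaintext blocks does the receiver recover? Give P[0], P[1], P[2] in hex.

OFB decryption: S_i = E(K, S_{i−1}) with S_{−1} = IV; P_i = C_i ⊕ S_i.
Only C[2] changed, to 7. In OFB, a change in C_i flips the same bit in P_i only; the keystream is unaffected. Decrypting the received ciphertext:
P[0]: S = E(K, 7) = 6; D ⊕ 6 = B.
P[1]: S = E(K, 6) = 5; E ⊕ 5 = B.
P[2]: S = E(K, 5) = 8; 7 ⊕ 8 = F.
Blocks that differ from the original plaintext: P[2].

P[0] = B, P[1] = B, P[2] = F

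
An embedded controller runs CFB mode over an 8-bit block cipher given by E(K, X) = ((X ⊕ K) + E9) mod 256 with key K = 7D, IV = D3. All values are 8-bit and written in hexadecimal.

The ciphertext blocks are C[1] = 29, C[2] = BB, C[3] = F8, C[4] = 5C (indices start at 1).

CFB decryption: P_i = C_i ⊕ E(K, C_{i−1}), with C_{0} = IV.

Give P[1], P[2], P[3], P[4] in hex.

P[1] = BE, P[2] = 86, P[3] = 57, P[4] = 32

P[1]: E(K, D3) = 97; 29 ⊕ 97 = BE.
P[2]: E(K, 29) = 3D; BB ⊕ 3D = 86.
P[3]: E(K, BB) = AF; F8 ⊕ AF = 57.
P[4]: E(K, F8) = 6E; 5C ⊕ 6E = 32.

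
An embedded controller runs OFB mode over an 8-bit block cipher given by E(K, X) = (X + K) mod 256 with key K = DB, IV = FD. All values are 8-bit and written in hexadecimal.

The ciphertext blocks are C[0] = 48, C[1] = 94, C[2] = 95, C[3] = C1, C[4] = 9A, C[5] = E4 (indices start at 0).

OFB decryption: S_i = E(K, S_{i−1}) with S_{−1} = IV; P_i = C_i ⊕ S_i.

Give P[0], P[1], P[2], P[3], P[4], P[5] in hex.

P[0]: S = E(K, FD) = D8; 48 ⊕ D8 = 90.
P[1]: S = E(K, D8) = B3; 94 ⊕ B3 = 27.
P[2]: S = E(K, B3) = 8E; 95 ⊕ 8E = 1B.
P[3]: S = E(K, 8E) = 69; C1 ⊕ 69 = A8.
P[4]: S = E(K, 69) = 44; 9A ⊕ 44 = DE.
P[5]: S = E(K, 44) = 1F; E4 ⊕ 1F = FB.

P[0] = 90, P[1] = 27, P[2] = 1B, P[3] = A8, P[4] = DE, P[5] = FB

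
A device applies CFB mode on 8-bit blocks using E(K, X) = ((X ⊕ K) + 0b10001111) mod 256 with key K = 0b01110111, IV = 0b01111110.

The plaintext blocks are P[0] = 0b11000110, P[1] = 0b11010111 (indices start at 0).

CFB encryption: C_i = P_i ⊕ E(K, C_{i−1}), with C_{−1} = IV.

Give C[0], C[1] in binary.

C[0]: E(K, 0b01111110) = 0b10011000; 0b11000110 ⊕ 0b10011000 = 0b01011110.
C[1]: E(K, 0b01011110) = 0b10111000; 0b11010111 ⊕ 0b10111000 = 0b01101111.

C[0] = 0b01011110, C[1] = 0b01101111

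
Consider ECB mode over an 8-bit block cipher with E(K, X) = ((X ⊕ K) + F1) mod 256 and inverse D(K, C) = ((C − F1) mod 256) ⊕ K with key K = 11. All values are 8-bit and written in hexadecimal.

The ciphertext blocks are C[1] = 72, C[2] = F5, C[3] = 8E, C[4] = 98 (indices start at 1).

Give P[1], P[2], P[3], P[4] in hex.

P[1] = 90, P[2] = 15, P[3] = 8C, P[4] = B6

ECB decryption: P_i = D(K, C_i).
P[1]: D(K, 72) = 90.
P[2]: D(K, F5) = 15.
P[3]: D(K, 8E) = 8C.
P[4]: D(K, 98) = B6.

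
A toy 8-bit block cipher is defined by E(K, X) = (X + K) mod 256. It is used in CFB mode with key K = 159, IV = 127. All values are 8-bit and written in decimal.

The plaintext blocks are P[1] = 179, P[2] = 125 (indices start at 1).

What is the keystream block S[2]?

CFB encryption: C_i = P_i ⊕ E(K, C_{i−1}), with C_{0} = IV.
C[1]: E(K, 127) = 30; 179 ⊕ 30 = 173.
C[2]: E(K, 173) = 76; 125 ⊕ 76 = 49.
So S[2] = 76.

76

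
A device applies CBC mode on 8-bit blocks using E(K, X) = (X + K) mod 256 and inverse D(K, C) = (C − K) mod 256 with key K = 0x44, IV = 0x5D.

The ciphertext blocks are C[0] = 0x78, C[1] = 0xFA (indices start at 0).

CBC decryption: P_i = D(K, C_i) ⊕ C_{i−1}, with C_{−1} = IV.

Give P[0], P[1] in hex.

P[0] = 0x69, P[1] = 0xCE

P[0]: D(K, 0x78) = 0x34; 0x34 ⊕ 0x5D = 0x69.
P[1]: D(K, 0xFA) = 0xB6; 0xB6 ⊕ 0x78 = 0xCE.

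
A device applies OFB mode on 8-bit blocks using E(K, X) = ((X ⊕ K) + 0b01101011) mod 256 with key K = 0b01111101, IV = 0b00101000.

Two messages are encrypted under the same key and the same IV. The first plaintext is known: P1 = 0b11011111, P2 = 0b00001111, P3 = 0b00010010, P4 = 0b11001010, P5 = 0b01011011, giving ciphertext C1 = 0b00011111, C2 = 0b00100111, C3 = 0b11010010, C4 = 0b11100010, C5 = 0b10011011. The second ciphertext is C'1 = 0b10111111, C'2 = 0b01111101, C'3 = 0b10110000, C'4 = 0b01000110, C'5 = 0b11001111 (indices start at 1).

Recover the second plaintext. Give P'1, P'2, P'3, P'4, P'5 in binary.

In OFB with a reused IV, both messages share the same keystream S_i, so C_i ⊕ C'_i = P_i ⊕ P'_i and thus P'_i = P_i ⊕ C_i ⊕ C'_i.
P'1: 0b11011111 ⊕ 0b00011111 ⊕ 0b10111111 = 0b01111111.
P'2: 0b00001111 ⊕ 0b00100111 ⊕ 0b01111101 = 0b01010101.
P'3: 0b00010010 ⊕ 0b11010010 ⊕ 0b10110000 = 0b01110000.
P'4: 0b11001010 ⊕ 0b11100010 ⊕ 0b01000110 = 0b01101110.
P'5: 0b01011011 ⊕ 0b10011011 ⊕ 0b11001111 = 0b00001111.

P'1 = 0b01111111, P'2 = 0b01010101, P'3 = 0b01110000, P'4 = 0b01101110, P'5 = 0b00001111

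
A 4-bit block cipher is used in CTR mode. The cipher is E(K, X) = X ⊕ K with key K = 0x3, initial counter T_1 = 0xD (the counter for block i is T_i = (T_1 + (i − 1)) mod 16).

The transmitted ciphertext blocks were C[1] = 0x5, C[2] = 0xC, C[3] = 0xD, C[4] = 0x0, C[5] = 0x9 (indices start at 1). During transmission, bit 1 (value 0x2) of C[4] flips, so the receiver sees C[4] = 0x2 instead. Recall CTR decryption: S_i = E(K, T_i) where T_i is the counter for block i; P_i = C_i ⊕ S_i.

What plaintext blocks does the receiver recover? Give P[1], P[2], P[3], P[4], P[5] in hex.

Only C[4] changed, to 0x2. In CTR, a change in C_i flips the same bit in P_i only; the keystream is unaffected. Decrypting the received ciphertext:
P[1]: T = 0xD, S = E(K, T) = 0xE; 0x5 ⊕ 0xE = 0xB.
P[2]: T = 0xE, S = E(K, T) = 0xD; 0xC ⊕ 0xD = 0x1.
P[3]: T = 0xF, S = E(K, T) = 0xC; 0xD ⊕ 0xC = 0x1.
P[4]: T = 0x0, S = E(K, T) = 0x3; 0x2 ⊕ 0x3 = 0x1.
P[5]: T = 0x1, S = E(K, T) = 0x2; 0x9 ⊕ 0x2 = 0xB.
Blocks that differ from the original plaintext: P[4].

P[1] = 0xB, P[2] = 0x1, P[3] = 0x1, P[4] = 0x1, P[5] = 0xB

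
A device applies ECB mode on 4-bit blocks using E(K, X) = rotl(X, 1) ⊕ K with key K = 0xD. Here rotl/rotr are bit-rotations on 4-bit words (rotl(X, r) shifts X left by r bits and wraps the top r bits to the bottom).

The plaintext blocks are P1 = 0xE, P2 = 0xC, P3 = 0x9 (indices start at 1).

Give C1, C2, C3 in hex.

C1 = 0x0, C2 = 0x4, C3 = 0xE

ECB encryption: C_i = E(K, P_i).
C1: E(K, 0xE) = 0x0.
C2: E(K, 0xC) = 0x4.
C3: E(K, 0x9) = 0xE.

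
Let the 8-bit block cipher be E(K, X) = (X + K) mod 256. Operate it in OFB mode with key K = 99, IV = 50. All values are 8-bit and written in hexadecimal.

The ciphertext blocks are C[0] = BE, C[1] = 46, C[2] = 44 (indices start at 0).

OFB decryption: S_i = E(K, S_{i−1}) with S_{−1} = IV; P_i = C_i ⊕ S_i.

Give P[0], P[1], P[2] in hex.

P[0]: S = E(K, 50) = E9; BE ⊕ E9 = 57.
P[1]: S = E(K, E9) = 82; 46 ⊕ 82 = C4.
P[2]: S = E(K, 82) = 1B; 44 ⊕ 1B = 5F.

P[0] = 57, P[1] = C4, P[2] = 5F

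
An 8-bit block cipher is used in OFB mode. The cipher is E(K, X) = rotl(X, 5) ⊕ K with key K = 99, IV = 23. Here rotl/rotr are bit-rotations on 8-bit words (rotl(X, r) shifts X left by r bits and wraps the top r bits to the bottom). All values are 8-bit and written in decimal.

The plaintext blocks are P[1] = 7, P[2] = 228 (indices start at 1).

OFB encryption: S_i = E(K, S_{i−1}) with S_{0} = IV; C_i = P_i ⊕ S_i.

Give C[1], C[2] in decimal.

C[1] = 134, C[2] = 183

C[1]: S = E(K, 23) = 129; 7 ⊕ 129 = 134.
C[2]: S = E(K, 129) = 83; 228 ⊕ 83 = 183.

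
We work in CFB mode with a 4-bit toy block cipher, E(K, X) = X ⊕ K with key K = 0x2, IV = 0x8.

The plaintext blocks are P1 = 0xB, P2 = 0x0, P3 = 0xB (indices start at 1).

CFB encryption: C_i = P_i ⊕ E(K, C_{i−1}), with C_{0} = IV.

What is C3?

C3 = 0xA

C1: E(K, 0x8) = 0xA; 0xB ⊕ 0xA = 0x1.
C2: E(K, 0x1) = 0x3; 0x0 ⊕ 0x3 = 0x3.
C3: E(K, 0x3) = 0x1; 0xB ⊕ 0x1 = 0xA.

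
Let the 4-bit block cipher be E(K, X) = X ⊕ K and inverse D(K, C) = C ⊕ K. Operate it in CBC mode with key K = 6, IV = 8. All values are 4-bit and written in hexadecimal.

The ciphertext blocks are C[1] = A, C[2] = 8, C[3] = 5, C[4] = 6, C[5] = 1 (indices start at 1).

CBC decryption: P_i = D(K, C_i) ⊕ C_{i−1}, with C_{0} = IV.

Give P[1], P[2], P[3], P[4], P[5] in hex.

P[1]: D(K, A) = C; C ⊕ 8 = 4.
P[2]: D(K, 8) = E; E ⊕ A = 4.
P[3]: D(K, 5) = 3; 3 ⊕ 8 = B.
P[4]: D(K, 6) = 0; 0 ⊕ 5 = 5.
P[5]: D(K, 1) = 7; 7 ⊕ 6 = 1.

P[1] = 4, P[2] = 4, P[3] = B, P[4] = 5, P[5] = 1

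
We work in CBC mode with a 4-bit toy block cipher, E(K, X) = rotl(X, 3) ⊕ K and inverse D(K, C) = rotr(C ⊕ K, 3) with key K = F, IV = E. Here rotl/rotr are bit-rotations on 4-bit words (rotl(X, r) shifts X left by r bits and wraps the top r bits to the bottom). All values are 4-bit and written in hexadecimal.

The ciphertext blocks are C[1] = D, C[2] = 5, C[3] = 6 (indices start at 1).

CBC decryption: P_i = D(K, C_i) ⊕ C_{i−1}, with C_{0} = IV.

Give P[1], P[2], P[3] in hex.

P[1]: D(K, D) = 4; 4 ⊕ E = A.
P[2]: D(K, 5) = 5; 5 ⊕ D = 8.
P[3]: D(K, 6) = 3; 3 ⊕ 5 = 6.

P[1] = A, P[2] = 8, P[3] = 6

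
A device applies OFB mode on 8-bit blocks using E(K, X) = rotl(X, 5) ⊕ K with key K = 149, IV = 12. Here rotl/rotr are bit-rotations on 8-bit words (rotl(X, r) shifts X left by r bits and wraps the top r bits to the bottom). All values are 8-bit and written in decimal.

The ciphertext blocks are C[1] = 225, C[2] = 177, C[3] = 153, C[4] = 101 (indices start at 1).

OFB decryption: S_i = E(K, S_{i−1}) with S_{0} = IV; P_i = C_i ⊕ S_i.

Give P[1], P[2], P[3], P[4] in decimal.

P[1] = 245, P[2] = 166, P[3] = 238, P[4] = 30

P[1]: S = E(K, 12) = 20; 225 ⊕ 20 = 245.
P[2]: S = E(K, 20) = 23; 177 ⊕ 23 = 166.
P[3]: S = E(K, 23) = 119; 153 ⊕ 119 = 238.
P[4]: S = E(K, 119) = 123; 101 ⊕ 123 = 30.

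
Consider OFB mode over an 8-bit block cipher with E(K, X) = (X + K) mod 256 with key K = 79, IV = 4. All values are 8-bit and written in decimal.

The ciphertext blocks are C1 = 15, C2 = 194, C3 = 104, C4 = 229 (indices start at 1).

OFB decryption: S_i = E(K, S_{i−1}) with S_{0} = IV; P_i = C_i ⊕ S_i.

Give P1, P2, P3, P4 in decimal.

P1 = 92, P2 = 96, P3 = 153, P4 = 165

P1: S = E(K, 4) = 83; 15 ⊕ 83 = 92.
P2: S = E(K, 83) = 162; 194 ⊕ 162 = 96.
P3: S = E(K, 162) = 241; 104 ⊕ 241 = 153.
P4: S = E(K, 241) = 64; 229 ⊕ 64 = 165.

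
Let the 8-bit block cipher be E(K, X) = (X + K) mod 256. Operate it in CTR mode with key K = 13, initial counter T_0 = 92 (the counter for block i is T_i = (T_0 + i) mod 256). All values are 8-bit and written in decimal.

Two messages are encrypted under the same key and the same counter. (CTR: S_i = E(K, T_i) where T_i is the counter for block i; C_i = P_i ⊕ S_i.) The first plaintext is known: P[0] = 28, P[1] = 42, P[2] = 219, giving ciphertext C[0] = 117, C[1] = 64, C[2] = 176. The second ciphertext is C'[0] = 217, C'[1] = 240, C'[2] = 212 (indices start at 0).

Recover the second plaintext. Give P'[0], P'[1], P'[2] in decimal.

In CTR with a reused counter, both messages share the same keystream S_i, so C_i ⊕ C'_i = P_i ⊕ P'_i and thus P'_i = P_i ⊕ C_i ⊕ C'_i.
P'[0]: 28 ⊕ 117 ⊕ 217 = 176.
P'[1]: 42 ⊕ 64 ⊕ 240 = 154.
P'[2]: 219 ⊕ 176 ⊕ 212 = 191.

P'[0] = 176, P'[1] = 154, P'[2] = 191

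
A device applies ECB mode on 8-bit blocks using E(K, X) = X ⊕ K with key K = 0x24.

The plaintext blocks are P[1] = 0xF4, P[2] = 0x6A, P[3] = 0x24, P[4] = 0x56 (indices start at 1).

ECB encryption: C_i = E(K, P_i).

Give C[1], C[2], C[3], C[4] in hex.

C[1]: E(K, 0xF4) = 0xD0.
C[2]: E(K, 0x6A) = 0x4E.
C[3]: E(K, 0x24) = 0x00.
C[4]: E(K, 0x56) = 0x72.

C[1] = 0xD0, C[2] = 0x4E, C[3] = 0x00, C[4] = 0x72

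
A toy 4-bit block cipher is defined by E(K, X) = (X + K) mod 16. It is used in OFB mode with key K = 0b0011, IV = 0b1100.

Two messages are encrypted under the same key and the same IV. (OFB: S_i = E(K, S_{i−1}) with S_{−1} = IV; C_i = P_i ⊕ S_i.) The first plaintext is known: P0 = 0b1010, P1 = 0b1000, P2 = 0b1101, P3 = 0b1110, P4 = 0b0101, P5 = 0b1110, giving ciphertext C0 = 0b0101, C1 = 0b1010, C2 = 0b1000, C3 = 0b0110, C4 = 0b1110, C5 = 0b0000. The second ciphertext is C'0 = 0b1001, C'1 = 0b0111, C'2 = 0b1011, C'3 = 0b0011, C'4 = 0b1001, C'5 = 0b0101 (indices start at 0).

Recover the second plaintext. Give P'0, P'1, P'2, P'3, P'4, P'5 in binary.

In OFB with a reused IV, both messages share the same keystream S_i, so C_i ⊕ C'_i = P_i ⊕ P'_i and thus P'_i = P_i ⊕ C_i ⊕ C'_i.
P'0: 0b1010 ⊕ 0b0101 ⊕ 0b1001 = 0b0110.
P'1: 0b1000 ⊕ 0b1010 ⊕ 0b0111 = 0b0101.
P'2: 0b1101 ⊕ 0b1000 ⊕ 0b1011 = 0b1110.
P'3: 0b1110 ⊕ 0b0110 ⊕ 0b0011 = 0b1011.
P'4: 0b0101 ⊕ 0b1110 ⊕ 0b1001 = 0b0010.
P'5: 0b1110 ⊕ 0b0000 ⊕ 0b0101 = 0b1011.

P'0 = 0b0110, P'1 = 0b0101, P'2 = 0b1110, P'3 = 0b1011, P'4 = 0b0010, P'5 = 0b1011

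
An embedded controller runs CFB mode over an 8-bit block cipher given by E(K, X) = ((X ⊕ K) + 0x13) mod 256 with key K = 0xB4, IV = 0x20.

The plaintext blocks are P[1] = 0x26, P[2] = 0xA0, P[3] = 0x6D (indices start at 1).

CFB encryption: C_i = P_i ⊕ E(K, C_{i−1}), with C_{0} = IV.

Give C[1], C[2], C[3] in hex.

C[1] = 0x81, C[2] = 0xE8, C[3] = 0x02

C[1]: E(K, 0x20) = 0xA7; 0x26 ⊕ 0xA7 = 0x81.
C[2]: E(K, 0x81) = 0x48; 0xA0 ⊕ 0x48 = 0xE8.
C[3]: E(K, 0xE8) = 0x6F; 0x6D ⊕ 0x6F = 0x02.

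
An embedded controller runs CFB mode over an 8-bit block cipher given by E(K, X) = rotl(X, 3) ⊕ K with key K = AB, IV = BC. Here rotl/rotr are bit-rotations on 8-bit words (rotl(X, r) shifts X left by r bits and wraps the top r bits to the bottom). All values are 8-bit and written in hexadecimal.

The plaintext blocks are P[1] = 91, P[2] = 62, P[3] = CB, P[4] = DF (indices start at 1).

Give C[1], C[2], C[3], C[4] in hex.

CFB encryption: C_i = P_i ⊕ E(K, C_{i−1}), with C_{0} = IV.
C[1]: E(K, BC) = 4E; 91 ⊕ 4E = DF.
C[2]: E(K, DF) = 55; 62 ⊕ 55 = 37.
C[3]: E(K, 37) = 12; CB ⊕ 12 = D9.
C[4]: E(K, D9) = 65; DF ⊕ 65 = BA.

C[1] = DF, C[2] = 37, C[3] = D9, C[4] = BA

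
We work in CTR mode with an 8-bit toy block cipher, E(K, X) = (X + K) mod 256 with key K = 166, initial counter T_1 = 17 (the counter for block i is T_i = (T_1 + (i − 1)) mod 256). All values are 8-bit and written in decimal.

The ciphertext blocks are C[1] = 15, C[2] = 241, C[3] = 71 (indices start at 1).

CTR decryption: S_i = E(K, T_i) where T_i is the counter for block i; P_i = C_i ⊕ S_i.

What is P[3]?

P[3] = 254

P[3]: T = 19, S = E(K, T) = 185; 71 ⊕ 185 = 254.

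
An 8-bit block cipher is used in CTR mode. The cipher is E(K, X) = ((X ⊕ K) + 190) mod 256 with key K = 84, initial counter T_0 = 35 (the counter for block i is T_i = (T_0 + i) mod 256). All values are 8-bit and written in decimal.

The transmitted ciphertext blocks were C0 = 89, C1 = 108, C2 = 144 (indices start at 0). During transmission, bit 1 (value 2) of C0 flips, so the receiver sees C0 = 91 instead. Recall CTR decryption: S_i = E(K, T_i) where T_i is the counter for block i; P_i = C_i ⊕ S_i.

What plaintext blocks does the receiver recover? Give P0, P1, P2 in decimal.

P0 = 110, P1 = 66, P2 = 191

Only C0 changed, to 91. In CTR, a change in C_i flips the same bit in P_i only; the keystream is unaffected. Decrypting the received ciphertext:
P0: T = 35, S = E(K, T) = 53; 91 ⊕ 53 = 110.
P1: T = 36, S = E(K, T) = 46; 108 ⊕ 46 = 66.
P2: T = 37, S = E(K, T) = 47; 144 ⊕ 47 = 191.
Blocks that differ from the original plaintext: P0.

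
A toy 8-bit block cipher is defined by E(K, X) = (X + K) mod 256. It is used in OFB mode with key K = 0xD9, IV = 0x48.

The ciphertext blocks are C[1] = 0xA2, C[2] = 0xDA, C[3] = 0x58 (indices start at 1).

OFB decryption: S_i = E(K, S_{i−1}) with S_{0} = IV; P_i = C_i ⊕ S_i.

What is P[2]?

P[1]: S = E(K, 0x48) = 0x21; 0xA2 ⊕ 0x21 = 0x83.
P[2]: S = E(K, 0x21) = 0xFA; 0xDA ⊕ 0xFA = 0x20.

P[2] = 0x20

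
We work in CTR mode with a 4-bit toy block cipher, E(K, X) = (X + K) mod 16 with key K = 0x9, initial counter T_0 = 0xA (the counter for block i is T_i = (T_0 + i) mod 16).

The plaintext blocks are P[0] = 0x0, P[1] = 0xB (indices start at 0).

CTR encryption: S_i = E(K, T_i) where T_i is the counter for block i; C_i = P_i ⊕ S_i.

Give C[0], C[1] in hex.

C[0] = 0x3, C[1] = 0xF

C[0]: T = 0xA, S = E(K, T) = 0x3; 0x0 ⊕ 0x3 = 0x3.
C[1]: T = 0xB, S = E(K, T) = 0x4; 0xB ⊕ 0x4 = 0xF.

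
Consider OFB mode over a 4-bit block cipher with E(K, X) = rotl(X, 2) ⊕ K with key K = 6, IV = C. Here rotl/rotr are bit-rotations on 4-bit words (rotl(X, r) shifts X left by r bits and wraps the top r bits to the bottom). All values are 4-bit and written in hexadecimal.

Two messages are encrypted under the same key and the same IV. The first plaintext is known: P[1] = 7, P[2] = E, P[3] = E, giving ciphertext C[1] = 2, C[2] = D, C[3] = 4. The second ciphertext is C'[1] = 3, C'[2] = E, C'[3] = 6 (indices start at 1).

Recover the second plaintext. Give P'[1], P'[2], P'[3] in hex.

In OFB with a reused IV, both messages share the same keystream S_i, so C_i ⊕ C'_i = P_i ⊕ P'_i and thus P'_i = P_i ⊕ C_i ⊕ C'_i.
P'[1]: 7 ⊕ 2 ⊕ 3 = 6.
P'[2]: E ⊕ D ⊕ E = D.
P'[3]: E ⊕ 4 ⊕ 6 = C.

P'[1] = 6, P'[2] = D, P'[3] = C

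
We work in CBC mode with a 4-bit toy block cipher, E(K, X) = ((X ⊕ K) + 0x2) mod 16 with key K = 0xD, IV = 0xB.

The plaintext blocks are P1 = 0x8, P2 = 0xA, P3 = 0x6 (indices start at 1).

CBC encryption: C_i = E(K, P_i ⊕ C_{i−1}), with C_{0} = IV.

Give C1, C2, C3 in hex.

C1 = 0x0, C2 = 0x9, C3 = 0x4

C1: P1 ⊕ 0xB = 0x3; E(K, 0x3) = 0x0.
C2: P2 ⊕ 0x0 = 0xA; E(K, 0xA) = 0x9.
C3: P3 ⊕ 0x9 = 0xF; E(K, 0xF) = 0x4.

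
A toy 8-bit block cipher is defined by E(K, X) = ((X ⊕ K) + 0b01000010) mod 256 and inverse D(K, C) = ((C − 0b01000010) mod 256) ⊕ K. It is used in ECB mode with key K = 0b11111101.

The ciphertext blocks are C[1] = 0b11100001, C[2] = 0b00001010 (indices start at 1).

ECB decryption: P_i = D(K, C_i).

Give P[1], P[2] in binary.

P[1] = 0b01100010, P[2] = 0b00110101

P[1]: D(K, 0b11100001) = 0b01100010.
P[2]: D(K, 0b00001010) = 0b00110101.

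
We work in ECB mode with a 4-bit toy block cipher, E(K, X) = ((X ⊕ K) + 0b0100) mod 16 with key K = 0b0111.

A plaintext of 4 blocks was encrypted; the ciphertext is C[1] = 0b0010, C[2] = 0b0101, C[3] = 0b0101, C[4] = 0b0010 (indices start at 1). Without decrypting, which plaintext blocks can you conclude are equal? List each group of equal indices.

P[1] = P[4]; P[2] = P[3]

ECB encrypts each block independently with the same key, so equal ciphertext blocks imply equal plaintext blocks.
C[1] = C[4] = 0b0010, so P[1] = P[4].
C[2] = C[3] = 0b0101, so P[2] = P[3].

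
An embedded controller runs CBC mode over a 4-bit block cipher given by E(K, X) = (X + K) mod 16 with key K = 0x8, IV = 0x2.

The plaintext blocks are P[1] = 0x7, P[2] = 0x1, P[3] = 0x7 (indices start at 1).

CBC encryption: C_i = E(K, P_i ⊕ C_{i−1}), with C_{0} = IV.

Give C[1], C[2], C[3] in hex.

C[1] = 0xD, C[2] = 0x4, C[3] = 0xB

C[1]: P[1] ⊕ 0x2 = 0x5; E(K, 0x5) = 0xD.
C[2]: P[2] ⊕ 0xD = 0xC; E(K, 0xC) = 0x4.
C[3]: P[3] ⊕ 0x4 = 0x3; E(K, 0x3) = 0xB.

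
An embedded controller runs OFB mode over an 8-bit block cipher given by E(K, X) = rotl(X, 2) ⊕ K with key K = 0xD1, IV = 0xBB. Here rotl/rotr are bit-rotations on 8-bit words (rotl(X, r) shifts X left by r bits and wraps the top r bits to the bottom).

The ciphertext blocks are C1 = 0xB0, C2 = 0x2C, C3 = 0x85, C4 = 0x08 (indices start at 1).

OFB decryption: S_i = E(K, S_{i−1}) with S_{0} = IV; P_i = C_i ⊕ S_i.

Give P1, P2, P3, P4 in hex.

P1 = 0x8F, P2 = 0x01, P3 = 0xE0, P4 = 0x4C

P1: S = E(K, 0xBB) = 0x3F; 0xB0 ⊕ 0x3F = 0x8F.
P2: S = E(K, 0x3F) = 0x2D; 0x2C ⊕ 0x2D = 0x01.
P3: S = E(K, 0x2D) = 0x65; 0x85 ⊕ 0x65 = 0xE0.
P4: S = E(K, 0x65) = 0x44; 0x08 ⊕ 0x44 = 0x4C.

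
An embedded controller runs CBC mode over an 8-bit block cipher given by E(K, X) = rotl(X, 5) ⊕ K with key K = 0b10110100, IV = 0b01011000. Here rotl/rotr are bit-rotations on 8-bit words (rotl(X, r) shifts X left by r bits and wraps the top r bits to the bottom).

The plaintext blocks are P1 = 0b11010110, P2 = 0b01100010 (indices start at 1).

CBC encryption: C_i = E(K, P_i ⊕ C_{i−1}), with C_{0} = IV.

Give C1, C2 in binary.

C1: P1 ⊕ 0b01011000 = 0b10001110; E(K, 0b10001110) = 0b01100101.
C2: P2 ⊕ 0b01100101 = 0b00000111; E(K, 0b00000111) = 0b01010100.

C1 = 0b01100101, C2 = 0b01010100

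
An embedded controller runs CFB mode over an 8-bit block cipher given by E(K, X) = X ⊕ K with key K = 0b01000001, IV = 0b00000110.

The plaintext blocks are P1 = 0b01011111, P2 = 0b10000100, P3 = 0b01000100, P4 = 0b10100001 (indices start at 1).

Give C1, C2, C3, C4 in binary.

C1 = 0b00011000, C2 = 0b11011101, C3 = 0b11011000, C4 = 0b00111000

CFB encryption: C_i = P_i ⊕ E(K, C_{i−1}), with C_{0} = IV.
C1: E(K, 0b00000110) = 0b01000111; 0b01011111 ⊕ 0b01000111 = 0b00011000.
C2: E(K, 0b00011000) = 0b01011001; 0b10000100 ⊕ 0b01011001 = 0b11011101.
C3: E(K, 0b11011101) = 0b10011100; 0b01000100 ⊕ 0b10011100 = 0b11011000.
C4: E(K, 0b11011000) = 0b10011001; 0b10100001 ⊕ 0b10011001 = 0b00111000.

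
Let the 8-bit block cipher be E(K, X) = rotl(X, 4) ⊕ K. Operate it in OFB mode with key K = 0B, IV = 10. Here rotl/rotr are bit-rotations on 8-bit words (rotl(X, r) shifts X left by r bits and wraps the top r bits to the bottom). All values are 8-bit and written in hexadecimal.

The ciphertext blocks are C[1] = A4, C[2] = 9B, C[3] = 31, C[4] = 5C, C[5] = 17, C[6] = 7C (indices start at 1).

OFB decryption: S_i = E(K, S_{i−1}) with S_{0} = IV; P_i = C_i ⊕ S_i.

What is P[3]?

P[1]: S = E(K, 10) = 0A; A4 ⊕ 0A = AE.
P[2]: S = E(K, 0A) = AB; 9B ⊕ AB = 30.
P[3]: S = E(K, AB) = B1; 31 ⊕ B1 = 80.

P[3] = 80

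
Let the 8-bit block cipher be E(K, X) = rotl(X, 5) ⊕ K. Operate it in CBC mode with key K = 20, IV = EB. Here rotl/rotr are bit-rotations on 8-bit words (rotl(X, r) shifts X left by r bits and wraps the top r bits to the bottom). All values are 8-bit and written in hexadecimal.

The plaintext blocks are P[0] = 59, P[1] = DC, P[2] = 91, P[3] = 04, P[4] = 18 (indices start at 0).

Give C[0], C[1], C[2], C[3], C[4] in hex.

CBC encryption: C_i = E(K, P_i ⊕ C_{i−1}), with C_{−1} = IV.
C[0]: P[0] ⊕ EB = B2; E(K, B2) = 76.
C[1]: P[1] ⊕ 76 = AA; E(K, AA) = 75.
C[2]: P[2] ⊕ 75 = E4; E(K, E4) = BC.
C[3]: P[3] ⊕ BC = B8; E(K, B8) = 37.
C[4]: P[4] ⊕ 37 = 2F; E(K, 2F) = C5.

C[0] = 76, C[1] = 75, C[2] = BC, C[3] = 37, C[4] = C5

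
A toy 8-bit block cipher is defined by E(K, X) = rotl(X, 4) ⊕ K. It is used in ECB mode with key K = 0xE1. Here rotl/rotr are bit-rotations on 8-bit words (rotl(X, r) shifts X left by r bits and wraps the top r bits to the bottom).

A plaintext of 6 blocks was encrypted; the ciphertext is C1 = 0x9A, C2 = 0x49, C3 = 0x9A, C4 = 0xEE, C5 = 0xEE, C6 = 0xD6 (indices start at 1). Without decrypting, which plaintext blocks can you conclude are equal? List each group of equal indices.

P1 = P3; P4 = P5

ECB encrypts each block independently with the same key, so equal ciphertext blocks imply equal plaintext blocks.
C1 = C3 = 0x9A, so P1 = P3.
C4 = C5 = 0xEE, so P4 = P5.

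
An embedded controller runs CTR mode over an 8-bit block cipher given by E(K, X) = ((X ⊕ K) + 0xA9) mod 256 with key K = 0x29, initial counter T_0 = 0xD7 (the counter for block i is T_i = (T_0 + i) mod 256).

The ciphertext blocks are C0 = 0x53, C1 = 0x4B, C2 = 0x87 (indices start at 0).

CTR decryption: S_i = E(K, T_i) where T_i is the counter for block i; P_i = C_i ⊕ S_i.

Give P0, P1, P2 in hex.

P0 = 0xF4, P1 = 0xD1, P2 = 0x1E

P0: T = 0xD7, S = E(K, T) = 0xA7; 0x53 ⊕ 0xA7 = 0xF4.
P1: T = 0xD8, S = E(K, T) = 0x9A; 0x4B ⊕ 0x9A = 0xD1.
P2: T = 0xD9, S = E(K, T) = 0x99; 0x87 ⊕ 0x99 = 0x1E.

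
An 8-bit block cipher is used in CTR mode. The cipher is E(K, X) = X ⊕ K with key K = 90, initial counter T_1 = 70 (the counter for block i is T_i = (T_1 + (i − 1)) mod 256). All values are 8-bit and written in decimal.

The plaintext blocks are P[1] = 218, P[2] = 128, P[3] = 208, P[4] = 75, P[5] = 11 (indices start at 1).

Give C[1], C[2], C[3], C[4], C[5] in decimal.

CTR encryption: S_i = E(K, T_i) where T_i is the counter for block i; C_i = P_i ⊕ S_i.
C[1]: T = 70, S = E(K, T) = 28; 218 ⊕ 28 = 198.
C[2]: T = 71, S = E(K, T) = 29; 128 ⊕ 29 = 157.
C[3]: T = 72, S = E(K, T) = 18; 208 ⊕ 18 = 194.
C[4]: T = 73, S = E(K, T) = 19; 75 ⊕ 19 = 88.
C[5]: T = 74, S = E(K, T) = 16; 11 ⊕ 16 = 27.

C[1] = 198, C[2] = 157, C[3] = 194, C[4] = 88, C[5] = 27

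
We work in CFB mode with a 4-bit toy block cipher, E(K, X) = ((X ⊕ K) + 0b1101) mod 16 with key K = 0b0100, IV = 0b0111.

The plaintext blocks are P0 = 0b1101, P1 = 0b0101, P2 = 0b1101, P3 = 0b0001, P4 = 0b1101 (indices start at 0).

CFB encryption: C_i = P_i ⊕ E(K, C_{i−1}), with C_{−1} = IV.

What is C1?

C0: E(K, 0b0111) = 0b0000; 0b1101 ⊕ 0b0000 = 0b1101.
C1: E(K, 0b1101) = 0b0110; 0b0101 ⊕ 0b0110 = 0b0011.

C1 = 0b0011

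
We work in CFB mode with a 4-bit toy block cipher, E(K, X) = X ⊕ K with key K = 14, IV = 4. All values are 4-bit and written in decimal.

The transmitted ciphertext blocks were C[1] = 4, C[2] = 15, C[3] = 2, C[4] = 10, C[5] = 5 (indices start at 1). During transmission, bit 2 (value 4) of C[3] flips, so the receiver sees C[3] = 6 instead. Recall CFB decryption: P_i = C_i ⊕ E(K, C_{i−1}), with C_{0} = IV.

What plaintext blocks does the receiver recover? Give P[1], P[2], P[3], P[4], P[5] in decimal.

Only C[3] changed, to 6. In CFB, a change in C_i flips the same bit in P_i and garbles P_{i+1}. Decrypting the received ciphertext:
P[1]: E(K, 4) = 10; 4 ⊕ 10 = 14.
P[2]: E(K, 4) = 10; 15 ⊕ 10 = 5.
P[3]: E(K, 15) = 1; 6 ⊕ 1 = 7.
P[4]: E(K, 6) = 8; 10 ⊕ 8 = 2.
P[5]: E(K, 10) = 4; 5 ⊕ 4 = 1.
Blocks that differ from the original plaintext: P[3], P[4].

P[1] = 14, P[2] = 5, P[3] = 7, P[4] = 2, P[5] = 1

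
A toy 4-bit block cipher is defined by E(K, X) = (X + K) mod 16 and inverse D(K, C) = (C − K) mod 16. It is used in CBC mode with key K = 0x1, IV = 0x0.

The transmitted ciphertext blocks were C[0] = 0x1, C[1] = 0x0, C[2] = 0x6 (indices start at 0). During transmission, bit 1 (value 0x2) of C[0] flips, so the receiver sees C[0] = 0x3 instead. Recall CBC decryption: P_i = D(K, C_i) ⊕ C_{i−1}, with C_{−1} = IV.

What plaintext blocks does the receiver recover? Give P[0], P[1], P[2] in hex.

Only C[0] changed, to 0x3. In CBC, a change in C_i garbles P_i and flips the same bit in P_{i+1}. Decrypting the received ciphertext:
P[0]: D(K, 0x3) = 0x2; 0x2 ⊕ 0x0 = 0x2.
P[1]: D(K, 0x0) = 0xF; 0xF ⊕ 0x3 = 0xC.
P[2]: D(K, 0x6) = 0x5; 0x5 ⊕ 0x0 = 0x5.
Blocks that differ from the original plaintext: P[0], P[1].

P[0] = 0x2, P[1] = 0xC, P[2] = 0x5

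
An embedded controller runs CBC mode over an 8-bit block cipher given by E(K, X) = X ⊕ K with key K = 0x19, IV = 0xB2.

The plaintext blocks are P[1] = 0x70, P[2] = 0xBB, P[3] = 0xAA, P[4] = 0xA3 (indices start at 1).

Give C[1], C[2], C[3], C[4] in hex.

C[1] = 0xDB, C[2] = 0x79, C[3] = 0xCA, C[4] = 0x70

CBC encryption: C_i = E(K, P_i ⊕ C_{i−1}), with C_{0} = IV.
C[1]: P[1] ⊕ 0xB2 = 0xC2; E(K, 0xC2) = 0xDB.
C[2]: P[2] ⊕ 0xDB = 0x60; E(K, 0x60) = 0x79.
C[3]: P[3] ⊕ 0x79 = 0xD3; E(K, 0xD3) = 0xCA.
C[4]: P[4] ⊕ 0xCA = 0x69; E(K, 0x69) = 0x70.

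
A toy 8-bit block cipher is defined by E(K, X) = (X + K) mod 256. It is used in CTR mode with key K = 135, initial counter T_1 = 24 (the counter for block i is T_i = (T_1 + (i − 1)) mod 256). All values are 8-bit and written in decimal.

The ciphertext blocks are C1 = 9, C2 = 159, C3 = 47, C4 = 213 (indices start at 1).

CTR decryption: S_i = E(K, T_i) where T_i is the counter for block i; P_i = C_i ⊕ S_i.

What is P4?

P4: T = 27, S = E(K, T) = 162; 213 ⊕ 162 = 119.

P4 = 119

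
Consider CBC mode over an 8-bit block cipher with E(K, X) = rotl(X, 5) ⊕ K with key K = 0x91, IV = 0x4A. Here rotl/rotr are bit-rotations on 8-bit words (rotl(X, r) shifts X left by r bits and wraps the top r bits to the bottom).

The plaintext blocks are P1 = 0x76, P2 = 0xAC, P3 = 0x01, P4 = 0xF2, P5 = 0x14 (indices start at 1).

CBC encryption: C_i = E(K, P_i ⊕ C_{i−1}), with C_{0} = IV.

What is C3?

C3 = 0x69

C1: P1 ⊕ 0x4A = 0x3C; E(K, 0x3C) = 0x16.
C2: P2 ⊕ 0x16 = 0xBA; E(K, 0xBA) = 0xC6.
C3: P3 ⊕ 0xC6 = 0xC7; E(K, 0xC7) = 0x69.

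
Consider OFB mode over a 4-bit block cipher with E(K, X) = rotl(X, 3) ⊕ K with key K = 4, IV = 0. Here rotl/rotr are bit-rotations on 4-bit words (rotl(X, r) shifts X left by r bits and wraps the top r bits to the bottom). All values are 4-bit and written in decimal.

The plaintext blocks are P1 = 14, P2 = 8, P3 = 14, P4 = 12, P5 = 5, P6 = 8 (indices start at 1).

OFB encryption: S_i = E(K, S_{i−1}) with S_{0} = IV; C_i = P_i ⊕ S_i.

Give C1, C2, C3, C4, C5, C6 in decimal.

C1: S = E(K, 0) = 4; 14 ⊕ 4 = 10.
C2: S = E(K, 4) = 6; 8 ⊕ 6 = 14.
C3: S = E(K, 6) = 7; 14 ⊕ 7 = 9.
C4: S = E(K, 7) = 15; 12 ⊕ 15 = 3.
C5: S = E(K, 15) = 11; 5 ⊕ 11 = 14.
C6: S = E(K, 11) = 9; 8 ⊕ 9 = 1.

C1 = 10, C2 = 14, C3 = 9, C4 = 3, C5 = 14, C6 = 1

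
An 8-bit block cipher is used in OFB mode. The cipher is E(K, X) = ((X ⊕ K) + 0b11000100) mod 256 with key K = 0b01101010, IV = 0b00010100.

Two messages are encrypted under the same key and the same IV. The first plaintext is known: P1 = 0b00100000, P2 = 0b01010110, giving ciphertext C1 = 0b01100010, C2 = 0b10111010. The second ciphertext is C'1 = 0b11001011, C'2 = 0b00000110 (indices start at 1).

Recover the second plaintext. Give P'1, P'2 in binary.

In OFB with a reused IV, both messages share the same keystream S_i, so C_i ⊕ C'_i = P_i ⊕ P'_i and thus P'_i = P_i ⊕ C_i ⊕ C'_i.
P'1: 0b00100000 ⊕ 0b01100010 ⊕ 0b11001011 = 0b10001001.
P'2: 0b01010110 ⊕ 0b10111010 ⊕ 0b00000110 = 0b11101010.

P'1 = 0b10001001, P'2 = 0b11101010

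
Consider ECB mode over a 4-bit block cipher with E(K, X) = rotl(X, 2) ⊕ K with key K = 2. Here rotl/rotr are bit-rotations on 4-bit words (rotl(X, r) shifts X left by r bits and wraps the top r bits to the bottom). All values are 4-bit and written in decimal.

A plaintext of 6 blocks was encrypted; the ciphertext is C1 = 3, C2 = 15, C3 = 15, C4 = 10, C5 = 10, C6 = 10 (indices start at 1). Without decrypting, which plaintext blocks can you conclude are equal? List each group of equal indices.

P2 = P3; P4 = P5 = P6

ECB encrypts each block independently with the same key, so equal ciphertext blocks imply equal plaintext blocks.
C2 = C3 = 15, so P2 = P3.
C4 = C5 = C6 = 10, so P4 = P5 = P6.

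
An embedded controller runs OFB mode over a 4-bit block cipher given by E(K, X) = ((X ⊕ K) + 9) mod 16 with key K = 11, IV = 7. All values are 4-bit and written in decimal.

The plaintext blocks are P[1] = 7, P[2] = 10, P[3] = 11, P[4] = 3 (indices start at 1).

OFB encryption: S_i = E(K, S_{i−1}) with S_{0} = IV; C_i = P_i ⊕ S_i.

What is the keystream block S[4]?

C[1]: S = E(K, 7) = 5; 7 ⊕ 5 = 2.
C[2]: S = E(K, 5) = 7; 10 ⊕ 7 = 13.
C[3]: S = E(K, 7) = 5; 11 ⊕ 5 = 14.
C[4]: S = E(K, 5) = 7; 3 ⊕ 7 = 4.
So S[4] = 7.

7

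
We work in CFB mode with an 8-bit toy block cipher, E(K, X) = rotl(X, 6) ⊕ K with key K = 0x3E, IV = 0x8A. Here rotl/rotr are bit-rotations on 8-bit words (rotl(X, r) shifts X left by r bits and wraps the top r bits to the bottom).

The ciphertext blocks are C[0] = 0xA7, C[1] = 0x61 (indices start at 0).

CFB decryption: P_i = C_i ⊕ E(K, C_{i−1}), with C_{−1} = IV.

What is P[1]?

P[1]: E(K, 0xA7) = 0xD7; 0x61 ⊕ 0xD7 = 0xB6.

P[1] = 0xB6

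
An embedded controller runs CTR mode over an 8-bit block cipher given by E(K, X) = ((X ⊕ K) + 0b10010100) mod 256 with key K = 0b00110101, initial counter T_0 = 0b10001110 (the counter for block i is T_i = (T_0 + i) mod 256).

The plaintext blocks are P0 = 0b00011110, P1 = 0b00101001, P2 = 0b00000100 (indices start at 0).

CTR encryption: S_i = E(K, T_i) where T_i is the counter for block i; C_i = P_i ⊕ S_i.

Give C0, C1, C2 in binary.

C0: T = 0b10001110, S = E(K, T) = 0b01001111; 0b00011110 ⊕ 0b01001111 = 0b01010001.
C1: T = 0b10001111, S = E(K, T) = 0b01001110; 0b00101001 ⊕ 0b01001110 = 0b01100111.
C2: T = 0b10010000, S = E(K, T) = 0b00111001; 0b00000100 ⊕ 0b00111001 = 0b00111101.

C0 = 0b01010001, C1 = 0b01100111, C2 = 0b00111101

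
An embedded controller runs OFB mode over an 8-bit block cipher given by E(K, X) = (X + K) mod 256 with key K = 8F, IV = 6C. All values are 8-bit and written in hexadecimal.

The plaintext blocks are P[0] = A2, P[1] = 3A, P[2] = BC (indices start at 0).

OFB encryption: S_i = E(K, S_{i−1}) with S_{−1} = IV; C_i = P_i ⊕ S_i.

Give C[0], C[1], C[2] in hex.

C[0] = 59, C[1] = B0, C[2] = A5

C[0]: S = E(K, 6C) = FB; A2 ⊕ FB = 59.
C[1]: S = E(K, FB) = 8A; 3A ⊕ 8A = B0.
C[2]: S = E(K, 8A) = 19; BC ⊕ 19 = A5.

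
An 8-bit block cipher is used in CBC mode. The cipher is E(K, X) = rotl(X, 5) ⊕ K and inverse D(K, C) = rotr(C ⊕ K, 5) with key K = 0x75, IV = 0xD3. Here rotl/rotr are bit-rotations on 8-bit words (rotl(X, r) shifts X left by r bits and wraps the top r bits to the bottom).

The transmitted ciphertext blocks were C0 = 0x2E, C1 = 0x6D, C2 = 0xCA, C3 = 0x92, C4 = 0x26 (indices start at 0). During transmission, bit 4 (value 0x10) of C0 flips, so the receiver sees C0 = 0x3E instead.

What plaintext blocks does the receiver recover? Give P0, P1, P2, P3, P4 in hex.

CBC decryption: P_i = D(K, C_i) ⊕ C_{i−1}, with C_{−1} = IV.
Only C0 changed, to 0x3E. In CBC, a change in C_i garbles P_i and flips the same bit in P_{i+1}. Decrypting the received ciphertext:
P0: D(K, 0x3E) = 0x5A; 0x5A ⊕ 0xD3 = 0x89.
P1: D(K, 0x6D) = 0xC0; 0xC0 ⊕ 0x3E = 0xFE.
P2: D(K, 0xCA) = 0xFD; 0xFD ⊕ 0x6D = 0x90.
P3: D(K, 0x92) = 0x3F; 0x3F ⊕ 0xCA = 0xF5.
P4: D(K, 0x26) = 0x9A; 0x9A ⊕ 0x92 = 0x08.
Blocks that differ from the original plaintext: P0, P1.

P0 = 0x89, P1 = 0xFE, P2 = 0x90, P3 = 0xF5, P4 = 0x08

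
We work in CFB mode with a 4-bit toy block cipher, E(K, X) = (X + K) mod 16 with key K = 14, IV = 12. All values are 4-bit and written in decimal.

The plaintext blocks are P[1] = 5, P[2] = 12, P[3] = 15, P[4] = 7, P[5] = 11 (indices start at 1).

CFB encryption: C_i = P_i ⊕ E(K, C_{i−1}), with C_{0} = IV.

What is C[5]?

C[5] = 12

C[1]: E(K, 12) = 10; 5 ⊕ 10 = 15.
C[2]: E(K, 15) = 13; 12 ⊕ 13 = 1.
C[3]: E(K, 1) = 15; 15 ⊕ 15 = 0.
C[4]: E(K, 0) = 14; 7 ⊕ 14 = 9.
C[5]: E(K, 9) = 7; 11 ⊕ 7 = 12.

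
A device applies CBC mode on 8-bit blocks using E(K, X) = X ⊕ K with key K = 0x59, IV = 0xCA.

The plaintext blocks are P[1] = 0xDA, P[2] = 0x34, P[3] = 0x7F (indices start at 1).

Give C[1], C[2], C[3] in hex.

C[1] = 0x49, C[2] = 0x24, C[3] = 0x02

CBC encryption: C_i = E(K, P_i ⊕ C_{i−1}), with C_{0} = IV.
C[1]: P[1] ⊕ 0xCA = 0x10; E(K, 0x10) = 0x49.
C[2]: P[2] ⊕ 0x49 = 0x7D; E(K, 0x7D) = 0x24.
C[3]: P[3] ⊕ 0x24 = 0x5B; E(K, 0x5B) = 0x02.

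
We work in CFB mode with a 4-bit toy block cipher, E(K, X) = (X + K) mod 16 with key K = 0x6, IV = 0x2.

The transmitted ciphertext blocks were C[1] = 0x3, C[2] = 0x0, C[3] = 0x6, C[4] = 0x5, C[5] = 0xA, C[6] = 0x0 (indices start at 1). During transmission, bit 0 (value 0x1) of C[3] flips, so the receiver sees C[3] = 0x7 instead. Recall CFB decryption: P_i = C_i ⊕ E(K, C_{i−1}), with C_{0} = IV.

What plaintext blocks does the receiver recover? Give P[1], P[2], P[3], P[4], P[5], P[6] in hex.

Only C[3] changed, to 0x7. In CFB, a change in C_i flips the same bit in P_i and garbles P_{i+1}. Decrypting the received ciphertext:
P[1]: E(K, 0x2) = 0x8; 0x3 ⊕ 0x8 = 0xB.
P[2]: E(K, 0x3) = 0x9; 0x0 ⊕ 0x9 = 0x9.
P[3]: E(K, 0x0) = 0x6; 0x7 ⊕ 0x6 = 0x1.
P[4]: E(K, 0x7) = 0xD; 0x5 ⊕ 0xD = 0x8.
P[5]: E(K, 0x5) = 0xB; 0xA ⊕ 0xB = 0x1.
P[6]: E(K, 0xA) = 0x0; 0x0 ⊕ 0x0 = 0x0.
Blocks that differ from the original plaintext: P[3], P[4].

P[1] = 0xB, P[2] = 0x9, P[3] = 0x1, P[4] = 0x8, P[5] = 0x1, P[6] = 0x0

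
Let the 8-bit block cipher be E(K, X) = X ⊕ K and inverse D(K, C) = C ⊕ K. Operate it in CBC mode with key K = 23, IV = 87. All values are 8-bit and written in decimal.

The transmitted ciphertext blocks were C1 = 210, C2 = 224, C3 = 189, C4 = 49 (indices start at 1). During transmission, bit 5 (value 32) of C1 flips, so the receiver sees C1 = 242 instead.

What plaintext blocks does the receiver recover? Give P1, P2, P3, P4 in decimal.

P1 = 178, P2 = 5, P3 = 74, P4 = 155

CBC decryption: P_i = D(K, C_i) ⊕ C_{i−1}, with C_{0} = IV.
Only C1 changed, to 242. In CBC, a change in C_i garbles P_i and flips the same bit in P_{i+1}. Decrypting the received ciphertext:
P1: D(K, 242) = 229; 229 ⊕ 87 = 178.
P2: D(K, 224) = 247; 247 ⊕ 242 = 5.
P3: D(K, 189) = 170; 170 ⊕ 224 = 74.
P4: D(K, 49) = 38; 38 ⊕ 189 = 155.
Blocks that differ from the original plaintext: P1, P2.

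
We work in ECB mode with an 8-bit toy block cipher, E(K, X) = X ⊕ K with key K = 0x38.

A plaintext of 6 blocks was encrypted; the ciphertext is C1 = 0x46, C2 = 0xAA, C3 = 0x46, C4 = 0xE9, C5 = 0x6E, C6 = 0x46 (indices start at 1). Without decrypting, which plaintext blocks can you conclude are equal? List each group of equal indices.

ECB encrypts each block independently with the same key, so equal ciphertext blocks imply equal plaintext blocks.
C1 = C3 = C6 = 0x46, so P1 = P3 = P6.

P1 = P3 = P6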